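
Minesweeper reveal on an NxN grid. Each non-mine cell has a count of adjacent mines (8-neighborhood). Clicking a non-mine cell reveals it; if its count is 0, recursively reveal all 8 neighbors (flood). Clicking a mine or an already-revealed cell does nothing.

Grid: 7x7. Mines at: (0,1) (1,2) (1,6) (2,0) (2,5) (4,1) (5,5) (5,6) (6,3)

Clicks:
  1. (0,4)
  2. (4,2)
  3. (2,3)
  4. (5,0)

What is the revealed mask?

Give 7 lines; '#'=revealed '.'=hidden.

Answer: ...###.
...###.
...#...
.......
..#....
#......
.......

Derivation:
Click 1 (0,4) count=0: revealed 6 new [(0,3) (0,4) (0,5) (1,3) (1,4) (1,5)] -> total=6
Click 2 (4,2) count=1: revealed 1 new [(4,2)] -> total=7
Click 3 (2,3) count=1: revealed 1 new [(2,3)] -> total=8
Click 4 (5,0) count=1: revealed 1 new [(5,0)] -> total=9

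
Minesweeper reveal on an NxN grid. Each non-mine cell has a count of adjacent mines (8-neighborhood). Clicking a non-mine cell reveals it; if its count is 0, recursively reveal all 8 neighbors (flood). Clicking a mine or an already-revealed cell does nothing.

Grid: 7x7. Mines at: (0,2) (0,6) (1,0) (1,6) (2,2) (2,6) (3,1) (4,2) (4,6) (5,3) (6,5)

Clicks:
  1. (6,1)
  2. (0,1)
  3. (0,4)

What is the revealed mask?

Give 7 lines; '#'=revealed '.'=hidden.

Click 1 (6,1) count=0: revealed 8 new [(4,0) (4,1) (5,0) (5,1) (5,2) (6,0) (6,1) (6,2)] -> total=8
Click 2 (0,1) count=2: revealed 1 new [(0,1)] -> total=9
Click 3 (0,4) count=0: revealed 15 new [(0,3) (0,4) (0,5) (1,3) (1,4) (1,5) (2,3) (2,4) (2,5) (3,3) (3,4) (3,5) (4,3) (4,4) (4,5)] -> total=24

Answer: .#.###.
...###.
...###.
...###.
##.###.
###....
###....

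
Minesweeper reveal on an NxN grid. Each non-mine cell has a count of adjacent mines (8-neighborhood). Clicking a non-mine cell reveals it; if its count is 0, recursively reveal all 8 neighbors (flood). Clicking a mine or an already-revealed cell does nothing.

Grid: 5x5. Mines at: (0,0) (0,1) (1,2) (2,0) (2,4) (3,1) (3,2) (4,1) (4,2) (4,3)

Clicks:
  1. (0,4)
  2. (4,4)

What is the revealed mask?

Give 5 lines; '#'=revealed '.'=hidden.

Click 1 (0,4) count=0: revealed 4 new [(0,3) (0,4) (1,3) (1,4)] -> total=4
Click 2 (4,4) count=1: revealed 1 new [(4,4)] -> total=5

Answer: ...##
...##
.....
.....
....#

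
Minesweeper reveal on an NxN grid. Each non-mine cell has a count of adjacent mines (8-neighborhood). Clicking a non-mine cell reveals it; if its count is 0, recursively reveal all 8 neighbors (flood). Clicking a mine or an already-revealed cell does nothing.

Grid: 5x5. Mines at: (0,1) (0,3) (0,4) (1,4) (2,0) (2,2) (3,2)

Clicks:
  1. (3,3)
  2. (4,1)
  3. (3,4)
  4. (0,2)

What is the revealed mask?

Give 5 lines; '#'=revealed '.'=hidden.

Answer: ..#..
.....
...##
...##
.#.##

Derivation:
Click 1 (3,3) count=2: revealed 1 new [(3,3)] -> total=1
Click 2 (4,1) count=1: revealed 1 new [(4,1)] -> total=2
Click 3 (3,4) count=0: revealed 5 new [(2,3) (2,4) (3,4) (4,3) (4,4)] -> total=7
Click 4 (0,2) count=2: revealed 1 new [(0,2)] -> total=8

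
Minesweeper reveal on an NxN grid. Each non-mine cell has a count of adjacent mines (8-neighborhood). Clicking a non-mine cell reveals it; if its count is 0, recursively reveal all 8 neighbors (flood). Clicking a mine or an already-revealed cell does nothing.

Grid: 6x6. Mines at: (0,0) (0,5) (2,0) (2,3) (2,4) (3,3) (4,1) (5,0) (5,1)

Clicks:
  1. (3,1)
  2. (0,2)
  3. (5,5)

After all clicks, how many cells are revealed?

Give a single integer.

Click 1 (3,1) count=2: revealed 1 new [(3,1)] -> total=1
Click 2 (0,2) count=0: revealed 8 new [(0,1) (0,2) (0,3) (0,4) (1,1) (1,2) (1,3) (1,4)] -> total=9
Click 3 (5,5) count=0: revealed 10 new [(3,4) (3,5) (4,2) (4,3) (4,4) (4,5) (5,2) (5,3) (5,4) (5,5)] -> total=19

Answer: 19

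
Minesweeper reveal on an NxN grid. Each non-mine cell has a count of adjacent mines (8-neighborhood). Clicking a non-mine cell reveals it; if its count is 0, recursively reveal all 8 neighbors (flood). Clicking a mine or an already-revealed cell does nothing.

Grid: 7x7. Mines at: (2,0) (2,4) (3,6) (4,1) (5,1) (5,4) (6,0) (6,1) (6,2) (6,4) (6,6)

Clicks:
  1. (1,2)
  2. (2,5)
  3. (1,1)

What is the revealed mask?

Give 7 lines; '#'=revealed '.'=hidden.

Click 1 (1,2) count=0: revealed 22 new [(0,0) (0,1) (0,2) (0,3) (0,4) (0,5) (0,6) (1,0) (1,1) (1,2) (1,3) (1,4) (1,5) (1,6) (2,1) (2,2) (2,3) (2,5) (2,6) (3,1) (3,2) (3,3)] -> total=22
Click 2 (2,5) count=2: revealed 0 new [(none)] -> total=22
Click 3 (1,1) count=1: revealed 0 new [(none)] -> total=22

Answer: #######
#######
.###.##
.###...
.......
.......
.......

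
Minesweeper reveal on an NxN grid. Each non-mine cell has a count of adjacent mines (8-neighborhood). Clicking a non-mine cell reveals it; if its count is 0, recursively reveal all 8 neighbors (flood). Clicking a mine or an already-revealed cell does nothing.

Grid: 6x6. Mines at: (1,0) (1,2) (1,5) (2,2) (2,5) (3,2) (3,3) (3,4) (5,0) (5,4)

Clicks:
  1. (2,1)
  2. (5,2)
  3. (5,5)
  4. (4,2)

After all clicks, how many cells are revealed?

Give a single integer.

Answer: 8

Derivation:
Click 1 (2,1) count=4: revealed 1 new [(2,1)] -> total=1
Click 2 (5,2) count=0: revealed 6 new [(4,1) (4,2) (4,3) (5,1) (5,2) (5,3)] -> total=7
Click 3 (5,5) count=1: revealed 1 new [(5,5)] -> total=8
Click 4 (4,2) count=2: revealed 0 new [(none)] -> total=8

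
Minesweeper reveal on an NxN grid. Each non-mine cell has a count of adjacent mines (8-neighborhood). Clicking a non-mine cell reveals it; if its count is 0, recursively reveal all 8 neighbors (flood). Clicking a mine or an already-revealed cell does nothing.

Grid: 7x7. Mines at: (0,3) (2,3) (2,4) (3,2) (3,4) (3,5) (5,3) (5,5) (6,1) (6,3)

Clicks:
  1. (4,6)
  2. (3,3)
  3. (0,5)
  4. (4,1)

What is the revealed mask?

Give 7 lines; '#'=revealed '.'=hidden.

Click 1 (4,6) count=2: revealed 1 new [(4,6)] -> total=1
Click 2 (3,3) count=4: revealed 1 new [(3,3)] -> total=2
Click 3 (0,5) count=0: revealed 8 new [(0,4) (0,5) (0,6) (1,4) (1,5) (1,6) (2,5) (2,6)] -> total=10
Click 4 (4,1) count=1: revealed 1 new [(4,1)] -> total=11

Answer: ....###
....###
.....##
...#...
.#....#
.......
.......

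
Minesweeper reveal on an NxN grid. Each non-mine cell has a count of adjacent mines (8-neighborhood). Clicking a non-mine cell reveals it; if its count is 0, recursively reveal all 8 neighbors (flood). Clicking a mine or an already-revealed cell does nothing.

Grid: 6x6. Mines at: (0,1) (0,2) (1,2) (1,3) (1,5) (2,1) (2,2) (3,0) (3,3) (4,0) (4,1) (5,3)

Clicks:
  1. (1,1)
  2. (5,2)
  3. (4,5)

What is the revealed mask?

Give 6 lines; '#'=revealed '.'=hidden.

Click 1 (1,1) count=5: revealed 1 new [(1,1)] -> total=1
Click 2 (5,2) count=2: revealed 1 new [(5,2)] -> total=2
Click 3 (4,5) count=0: revealed 8 new [(2,4) (2,5) (3,4) (3,5) (4,4) (4,5) (5,4) (5,5)] -> total=10

Answer: ......
.#....
....##
....##
....##
..#.##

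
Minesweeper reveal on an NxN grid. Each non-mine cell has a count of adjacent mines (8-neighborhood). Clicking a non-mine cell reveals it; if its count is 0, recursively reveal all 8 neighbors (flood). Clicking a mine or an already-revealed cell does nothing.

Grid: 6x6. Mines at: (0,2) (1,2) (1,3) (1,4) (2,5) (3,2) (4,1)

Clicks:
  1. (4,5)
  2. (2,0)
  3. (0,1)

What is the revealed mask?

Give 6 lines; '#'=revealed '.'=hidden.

Click 1 (4,5) count=0: revealed 11 new [(3,3) (3,4) (3,5) (4,2) (4,3) (4,4) (4,5) (5,2) (5,3) (5,4) (5,5)] -> total=11
Click 2 (2,0) count=0: revealed 8 new [(0,0) (0,1) (1,0) (1,1) (2,0) (2,1) (3,0) (3,1)] -> total=19
Click 3 (0,1) count=2: revealed 0 new [(none)] -> total=19

Answer: ##....
##....
##....
##.###
..####
..####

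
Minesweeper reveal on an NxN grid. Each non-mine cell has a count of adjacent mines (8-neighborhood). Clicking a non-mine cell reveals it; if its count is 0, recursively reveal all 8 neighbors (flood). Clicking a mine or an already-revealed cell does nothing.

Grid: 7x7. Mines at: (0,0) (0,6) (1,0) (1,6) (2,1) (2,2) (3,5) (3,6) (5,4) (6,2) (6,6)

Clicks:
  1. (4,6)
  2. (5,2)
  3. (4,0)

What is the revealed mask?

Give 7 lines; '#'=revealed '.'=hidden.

Answer: .......
.......
.......
####...
####..#
####...
##.....

Derivation:
Click 1 (4,6) count=2: revealed 1 new [(4,6)] -> total=1
Click 2 (5,2) count=1: revealed 1 new [(5,2)] -> total=2
Click 3 (4,0) count=0: revealed 13 new [(3,0) (3,1) (3,2) (3,3) (4,0) (4,1) (4,2) (4,3) (5,0) (5,1) (5,3) (6,0) (6,1)] -> total=15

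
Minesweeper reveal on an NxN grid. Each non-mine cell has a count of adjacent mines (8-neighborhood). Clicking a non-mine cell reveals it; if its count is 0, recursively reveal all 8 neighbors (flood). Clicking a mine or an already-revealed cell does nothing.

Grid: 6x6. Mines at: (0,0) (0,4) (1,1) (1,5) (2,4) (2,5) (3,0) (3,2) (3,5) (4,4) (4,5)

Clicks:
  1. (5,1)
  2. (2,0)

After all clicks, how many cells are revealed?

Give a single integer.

Answer: 9

Derivation:
Click 1 (5,1) count=0: revealed 8 new [(4,0) (4,1) (4,2) (4,3) (5,0) (5,1) (5,2) (5,3)] -> total=8
Click 2 (2,0) count=2: revealed 1 new [(2,0)] -> total=9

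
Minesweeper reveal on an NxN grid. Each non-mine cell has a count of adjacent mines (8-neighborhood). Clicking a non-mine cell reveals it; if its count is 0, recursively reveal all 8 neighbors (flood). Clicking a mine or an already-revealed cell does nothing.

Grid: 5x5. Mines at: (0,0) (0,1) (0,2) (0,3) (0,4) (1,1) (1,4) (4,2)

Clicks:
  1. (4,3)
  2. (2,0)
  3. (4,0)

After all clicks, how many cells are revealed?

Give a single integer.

Answer: 7

Derivation:
Click 1 (4,3) count=1: revealed 1 new [(4,3)] -> total=1
Click 2 (2,0) count=1: revealed 1 new [(2,0)] -> total=2
Click 3 (4,0) count=0: revealed 5 new [(2,1) (3,0) (3,1) (4,0) (4,1)] -> total=7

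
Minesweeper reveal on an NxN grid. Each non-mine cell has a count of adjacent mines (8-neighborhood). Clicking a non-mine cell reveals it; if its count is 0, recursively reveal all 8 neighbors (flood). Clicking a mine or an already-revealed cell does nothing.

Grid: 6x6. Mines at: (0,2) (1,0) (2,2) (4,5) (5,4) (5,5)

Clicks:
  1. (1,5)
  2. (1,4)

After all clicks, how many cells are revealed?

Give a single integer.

Click 1 (1,5) count=0: revealed 12 new [(0,3) (0,4) (0,5) (1,3) (1,4) (1,5) (2,3) (2,4) (2,5) (3,3) (3,4) (3,5)] -> total=12
Click 2 (1,4) count=0: revealed 0 new [(none)] -> total=12

Answer: 12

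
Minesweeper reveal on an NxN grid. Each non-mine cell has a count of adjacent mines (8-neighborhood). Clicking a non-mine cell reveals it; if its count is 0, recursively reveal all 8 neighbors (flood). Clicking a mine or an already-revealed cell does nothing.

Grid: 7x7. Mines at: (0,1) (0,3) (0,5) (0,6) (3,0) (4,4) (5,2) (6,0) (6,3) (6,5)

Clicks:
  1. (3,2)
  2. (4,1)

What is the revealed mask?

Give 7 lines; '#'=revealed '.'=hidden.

Answer: .......
.######
.######
.######
.###.##
.....##
.......

Derivation:
Click 1 (3,2) count=0: revealed 25 new [(1,1) (1,2) (1,3) (1,4) (1,5) (1,6) (2,1) (2,2) (2,3) (2,4) (2,5) (2,6) (3,1) (3,2) (3,3) (3,4) (3,5) (3,6) (4,1) (4,2) (4,3) (4,5) (4,6) (5,5) (5,6)] -> total=25
Click 2 (4,1) count=2: revealed 0 new [(none)] -> total=25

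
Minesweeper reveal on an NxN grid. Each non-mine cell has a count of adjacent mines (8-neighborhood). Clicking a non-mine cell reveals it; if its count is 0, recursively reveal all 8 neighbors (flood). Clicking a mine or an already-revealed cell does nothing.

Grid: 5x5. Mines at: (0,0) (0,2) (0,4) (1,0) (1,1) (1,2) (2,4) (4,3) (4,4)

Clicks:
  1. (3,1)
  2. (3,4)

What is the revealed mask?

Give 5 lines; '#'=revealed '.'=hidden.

Click 1 (3,1) count=0: revealed 9 new [(2,0) (2,1) (2,2) (3,0) (3,1) (3,2) (4,0) (4,1) (4,2)] -> total=9
Click 2 (3,4) count=3: revealed 1 new [(3,4)] -> total=10

Answer: .....
.....
###..
###.#
###..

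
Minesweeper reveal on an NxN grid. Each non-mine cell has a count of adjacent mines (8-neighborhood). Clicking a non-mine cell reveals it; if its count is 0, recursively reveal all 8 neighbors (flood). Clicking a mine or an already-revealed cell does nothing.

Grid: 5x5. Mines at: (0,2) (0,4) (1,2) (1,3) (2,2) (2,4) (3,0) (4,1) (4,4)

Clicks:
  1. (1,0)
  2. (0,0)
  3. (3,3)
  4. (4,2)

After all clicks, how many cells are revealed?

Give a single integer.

Click 1 (1,0) count=0: revealed 6 new [(0,0) (0,1) (1,0) (1,1) (2,0) (2,1)] -> total=6
Click 2 (0,0) count=0: revealed 0 new [(none)] -> total=6
Click 3 (3,3) count=3: revealed 1 new [(3,3)] -> total=7
Click 4 (4,2) count=1: revealed 1 new [(4,2)] -> total=8

Answer: 8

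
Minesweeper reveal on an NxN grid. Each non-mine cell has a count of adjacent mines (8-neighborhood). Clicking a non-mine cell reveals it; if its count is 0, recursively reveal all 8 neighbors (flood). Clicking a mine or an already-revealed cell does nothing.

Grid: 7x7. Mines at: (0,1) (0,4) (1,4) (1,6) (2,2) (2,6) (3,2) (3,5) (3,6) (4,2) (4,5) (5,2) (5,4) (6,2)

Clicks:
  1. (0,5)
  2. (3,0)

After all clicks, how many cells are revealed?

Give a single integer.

Answer: 13

Derivation:
Click 1 (0,5) count=3: revealed 1 new [(0,5)] -> total=1
Click 2 (3,0) count=0: revealed 12 new [(1,0) (1,1) (2,0) (2,1) (3,0) (3,1) (4,0) (4,1) (5,0) (5,1) (6,0) (6,1)] -> total=13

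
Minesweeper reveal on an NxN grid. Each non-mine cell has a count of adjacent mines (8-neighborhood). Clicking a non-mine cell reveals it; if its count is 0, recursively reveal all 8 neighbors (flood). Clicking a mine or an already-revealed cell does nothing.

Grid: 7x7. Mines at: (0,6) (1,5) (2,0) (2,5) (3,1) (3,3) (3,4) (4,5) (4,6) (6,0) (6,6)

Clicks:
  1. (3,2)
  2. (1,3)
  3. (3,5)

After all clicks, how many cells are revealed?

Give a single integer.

Answer: 16

Derivation:
Click 1 (3,2) count=2: revealed 1 new [(3,2)] -> total=1
Click 2 (1,3) count=0: revealed 14 new [(0,0) (0,1) (0,2) (0,3) (0,4) (1,0) (1,1) (1,2) (1,3) (1,4) (2,1) (2,2) (2,3) (2,4)] -> total=15
Click 3 (3,5) count=4: revealed 1 new [(3,5)] -> total=16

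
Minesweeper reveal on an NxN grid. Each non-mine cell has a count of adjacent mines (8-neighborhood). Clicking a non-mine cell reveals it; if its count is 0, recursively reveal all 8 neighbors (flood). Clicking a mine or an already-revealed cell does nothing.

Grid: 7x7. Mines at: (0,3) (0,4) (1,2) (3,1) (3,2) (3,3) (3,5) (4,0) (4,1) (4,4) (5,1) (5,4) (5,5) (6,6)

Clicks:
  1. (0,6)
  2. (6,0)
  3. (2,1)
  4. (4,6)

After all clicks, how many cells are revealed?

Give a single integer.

Answer: 9

Derivation:
Click 1 (0,6) count=0: revealed 6 new [(0,5) (0,6) (1,5) (1,6) (2,5) (2,6)] -> total=6
Click 2 (6,0) count=1: revealed 1 new [(6,0)] -> total=7
Click 3 (2,1) count=3: revealed 1 new [(2,1)] -> total=8
Click 4 (4,6) count=2: revealed 1 new [(4,6)] -> total=9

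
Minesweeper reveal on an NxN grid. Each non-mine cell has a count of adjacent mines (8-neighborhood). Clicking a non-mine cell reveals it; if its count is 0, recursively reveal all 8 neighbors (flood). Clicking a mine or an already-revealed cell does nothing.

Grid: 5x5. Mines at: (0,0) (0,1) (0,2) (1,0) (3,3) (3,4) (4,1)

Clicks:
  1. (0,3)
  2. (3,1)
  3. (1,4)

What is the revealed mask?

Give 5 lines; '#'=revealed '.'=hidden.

Click 1 (0,3) count=1: revealed 1 new [(0,3)] -> total=1
Click 2 (3,1) count=1: revealed 1 new [(3,1)] -> total=2
Click 3 (1,4) count=0: revealed 5 new [(0,4) (1,3) (1,4) (2,3) (2,4)] -> total=7

Answer: ...##
...##
...##
.#...
.....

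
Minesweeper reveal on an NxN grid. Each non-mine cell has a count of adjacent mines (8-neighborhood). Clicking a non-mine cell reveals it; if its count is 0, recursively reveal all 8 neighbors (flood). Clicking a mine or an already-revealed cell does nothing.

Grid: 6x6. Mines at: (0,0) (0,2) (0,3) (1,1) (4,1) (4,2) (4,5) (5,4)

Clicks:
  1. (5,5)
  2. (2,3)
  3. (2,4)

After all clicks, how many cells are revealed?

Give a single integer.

Answer: 15

Derivation:
Click 1 (5,5) count=2: revealed 1 new [(5,5)] -> total=1
Click 2 (2,3) count=0: revealed 14 new [(0,4) (0,5) (1,2) (1,3) (1,4) (1,5) (2,2) (2,3) (2,4) (2,5) (3,2) (3,3) (3,4) (3,5)] -> total=15
Click 3 (2,4) count=0: revealed 0 new [(none)] -> total=15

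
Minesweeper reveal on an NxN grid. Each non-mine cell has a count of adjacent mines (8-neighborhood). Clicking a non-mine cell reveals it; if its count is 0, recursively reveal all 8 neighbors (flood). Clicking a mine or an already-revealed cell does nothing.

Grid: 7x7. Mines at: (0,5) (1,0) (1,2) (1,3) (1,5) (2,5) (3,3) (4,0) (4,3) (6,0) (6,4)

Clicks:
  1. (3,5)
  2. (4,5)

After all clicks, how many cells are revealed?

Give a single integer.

Answer: 11

Derivation:
Click 1 (3,5) count=1: revealed 1 new [(3,5)] -> total=1
Click 2 (4,5) count=0: revealed 10 new [(3,4) (3,6) (4,4) (4,5) (4,6) (5,4) (5,5) (5,6) (6,5) (6,6)] -> total=11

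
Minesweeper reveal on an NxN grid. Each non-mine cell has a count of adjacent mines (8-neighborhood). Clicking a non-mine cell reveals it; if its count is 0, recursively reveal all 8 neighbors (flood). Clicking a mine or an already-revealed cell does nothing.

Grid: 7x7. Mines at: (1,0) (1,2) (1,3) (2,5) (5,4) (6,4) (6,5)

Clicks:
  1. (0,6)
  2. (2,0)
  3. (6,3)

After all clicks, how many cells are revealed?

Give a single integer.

Click 1 (0,6) count=0: revealed 6 new [(0,4) (0,5) (0,6) (1,4) (1,5) (1,6)] -> total=6
Click 2 (2,0) count=1: revealed 1 new [(2,0)] -> total=7
Click 3 (6,3) count=2: revealed 1 new [(6,3)] -> total=8

Answer: 8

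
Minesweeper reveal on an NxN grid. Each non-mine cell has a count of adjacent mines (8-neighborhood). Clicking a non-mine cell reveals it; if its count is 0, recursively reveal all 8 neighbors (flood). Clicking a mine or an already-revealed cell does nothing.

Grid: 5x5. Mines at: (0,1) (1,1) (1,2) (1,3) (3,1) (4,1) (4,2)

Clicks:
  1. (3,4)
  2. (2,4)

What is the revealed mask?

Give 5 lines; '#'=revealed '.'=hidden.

Answer: .....
.....
...##
...##
...##

Derivation:
Click 1 (3,4) count=0: revealed 6 new [(2,3) (2,4) (3,3) (3,4) (4,3) (4,4)] -> total=6
Click 2 (2,4) count=1: revealed 0 new [(none)] -> total=6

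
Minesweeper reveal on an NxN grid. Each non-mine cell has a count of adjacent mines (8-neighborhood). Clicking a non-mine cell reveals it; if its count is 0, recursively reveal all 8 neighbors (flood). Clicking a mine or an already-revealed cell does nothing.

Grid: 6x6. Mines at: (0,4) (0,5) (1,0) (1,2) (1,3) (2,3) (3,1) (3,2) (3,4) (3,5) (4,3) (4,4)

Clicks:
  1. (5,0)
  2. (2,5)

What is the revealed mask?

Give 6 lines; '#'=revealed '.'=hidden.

Click 1 (5,0) count=0: revealed 6 new [(4,0) (4,1) (4,2) (5,0) (5,1) (5,2)] -> total=6
Click 2 (2,5) count=2: revealed 1 new [(2,5)] -> total=7

Answer: ......
......
.....#
......
###...
###...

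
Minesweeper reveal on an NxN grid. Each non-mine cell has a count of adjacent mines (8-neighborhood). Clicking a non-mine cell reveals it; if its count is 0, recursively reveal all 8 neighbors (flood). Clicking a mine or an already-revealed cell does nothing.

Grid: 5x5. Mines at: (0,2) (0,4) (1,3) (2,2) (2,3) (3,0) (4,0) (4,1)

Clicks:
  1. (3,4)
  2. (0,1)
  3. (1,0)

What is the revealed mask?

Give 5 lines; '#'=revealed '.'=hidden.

Click 1 (3,4) count=1: revealed 1 new [(3,4)] -> total=1
Click 2 (0,1) count=1: revealed 1 new [(0,1)] -> total=2
Click 3 (1,0) count=0: revealed 5 new [(0,0) (1,0) (1,1) (2,0) (2,1)] -> total=7

Answer: ##...
##...
##...
....#
.....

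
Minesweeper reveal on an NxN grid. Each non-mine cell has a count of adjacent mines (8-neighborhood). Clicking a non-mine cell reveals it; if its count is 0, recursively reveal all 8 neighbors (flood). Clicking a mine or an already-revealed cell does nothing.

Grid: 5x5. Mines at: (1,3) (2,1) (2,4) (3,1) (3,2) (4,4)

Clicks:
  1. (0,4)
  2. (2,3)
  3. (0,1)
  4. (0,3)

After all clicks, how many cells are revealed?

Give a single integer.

Click 1 (0,4) count=1: revealed 1 new [(0,4)] -> total=1
Click 2 (2,3) count=3: revealed 1 new [(2,3)] -> total=2
Click 3 (0,1) count=0: revealed 6 new [(0,0) (0,1) (0,2) (1,0) (1,1) (1,2)] -> total=8
Click 4 (0,3) count=1: revealed 1 new [(0,3)] -> total=9

Answer: 9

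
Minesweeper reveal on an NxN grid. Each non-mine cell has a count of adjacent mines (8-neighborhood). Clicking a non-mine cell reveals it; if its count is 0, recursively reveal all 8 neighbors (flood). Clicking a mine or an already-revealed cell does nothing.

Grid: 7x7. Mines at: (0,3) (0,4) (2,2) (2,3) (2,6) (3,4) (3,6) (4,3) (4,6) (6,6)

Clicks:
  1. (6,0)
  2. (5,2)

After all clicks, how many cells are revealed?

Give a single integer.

Click 1 (6,0) count=0: revealed 26 new [(0,0) (0,1) (0,2) (1,0) (1,1) (1,2) (2,0) (2,1) (3,0) (3,1) (3,2) (4,0) (4,1) (4,2) (5,0) (5,1) (5,2) (5,3) (5,4) (5,5) (6,0) (6,1) (6,2) (6,3) (6,4) (6,5)] -> total=26
Click 2 (5,2) count=1: revealed 0 new [(none)] -> total=26

Answer: 26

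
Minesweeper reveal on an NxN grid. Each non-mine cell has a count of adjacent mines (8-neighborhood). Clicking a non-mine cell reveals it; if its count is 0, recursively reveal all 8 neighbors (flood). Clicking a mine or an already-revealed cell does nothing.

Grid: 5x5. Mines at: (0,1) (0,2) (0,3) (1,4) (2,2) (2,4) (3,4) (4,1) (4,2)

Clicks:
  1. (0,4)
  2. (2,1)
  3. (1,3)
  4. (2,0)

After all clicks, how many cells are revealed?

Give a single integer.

Click 1 (0,4) count=2: revealed 1 new [(0,4)] -> total=1
Click 2 (2,1) count=1: revealed 1 new [(2,1)] -> total=2
Click 3 (1,3) count=5: revealed 1 new [(1,3)] -> total=3
Click 4 (2,0) count=0: revealed 5 new [(1,0) (1,1) (2,0) (3,0) (3,1)] -> total=8

Answer: 8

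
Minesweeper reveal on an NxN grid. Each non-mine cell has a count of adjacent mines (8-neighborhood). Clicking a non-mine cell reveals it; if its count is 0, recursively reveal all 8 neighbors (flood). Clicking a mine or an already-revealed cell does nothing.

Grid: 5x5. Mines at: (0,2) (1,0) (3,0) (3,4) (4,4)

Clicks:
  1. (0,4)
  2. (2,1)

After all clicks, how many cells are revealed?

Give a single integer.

Click 1 (0,4) count=0: revealed 6 new [(0,3) (0,4) (1,3) (1,4) (2,3) (2,4)] -> total=6
Click 2 (2,1) count=2: revealed 1 new [(2,1)] -> total=7

Answer: 7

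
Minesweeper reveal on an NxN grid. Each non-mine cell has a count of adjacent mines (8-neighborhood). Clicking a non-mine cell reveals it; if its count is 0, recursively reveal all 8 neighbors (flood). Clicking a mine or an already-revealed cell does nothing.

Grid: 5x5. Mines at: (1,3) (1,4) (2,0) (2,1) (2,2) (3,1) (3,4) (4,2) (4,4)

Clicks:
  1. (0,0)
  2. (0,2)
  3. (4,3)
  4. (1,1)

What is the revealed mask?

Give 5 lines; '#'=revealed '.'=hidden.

Click 1 (0,0) count=0: revealed 6 new [(0,0) (0,1) (0,2) (1,0) (1,1) (1,2)] -> total=6
Click 2 (0,2) count=1: revealed 0 new [(none)] -> total=6
Click 3 (4,3) count=3: revealed 1 new [(4,3)] -> total=7
Click 4 (1,1) count=3: revealed 0 new [(none)] -> total=7

Answer: ###..
###..
.....
.....
...#.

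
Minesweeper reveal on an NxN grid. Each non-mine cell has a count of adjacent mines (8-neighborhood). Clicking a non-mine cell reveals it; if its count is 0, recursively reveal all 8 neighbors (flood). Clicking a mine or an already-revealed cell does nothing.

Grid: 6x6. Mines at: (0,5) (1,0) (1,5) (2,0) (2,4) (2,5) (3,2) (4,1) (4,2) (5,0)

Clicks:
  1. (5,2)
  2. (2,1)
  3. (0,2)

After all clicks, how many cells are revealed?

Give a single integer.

Click 1 (5,2) count=2: revealed 1 new [(5,2)] -> total=1
Click 2 (2,1) count=3: revealed 1 new [(2,1)] -> total=2
Click 3 (0,2) count=0: revealed 10 new [(0,1) (0,2) (0,3) (0,4) (1,1) (1,2) (1,3) (1,4) (2,2) (2,3)] -> total=12

Answer: 12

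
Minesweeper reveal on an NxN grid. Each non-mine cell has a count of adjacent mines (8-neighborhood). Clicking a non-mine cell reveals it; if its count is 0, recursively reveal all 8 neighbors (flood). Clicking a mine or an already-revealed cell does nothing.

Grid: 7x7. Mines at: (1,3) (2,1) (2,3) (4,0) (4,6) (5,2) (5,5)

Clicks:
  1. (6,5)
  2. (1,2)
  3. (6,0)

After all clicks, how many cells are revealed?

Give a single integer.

Answer: 6

Derivation:
Click 1 (6,5) count=1: revealed 1 new [(6,5)] -> total=1
Click 2 (1,2) count=3: revealed 1 new [(1,2)] -> total=2
Click 3 (6,0) count=0: revealed 4 new [(5,0) (5,1) (6,0) (6,1)] -> total=6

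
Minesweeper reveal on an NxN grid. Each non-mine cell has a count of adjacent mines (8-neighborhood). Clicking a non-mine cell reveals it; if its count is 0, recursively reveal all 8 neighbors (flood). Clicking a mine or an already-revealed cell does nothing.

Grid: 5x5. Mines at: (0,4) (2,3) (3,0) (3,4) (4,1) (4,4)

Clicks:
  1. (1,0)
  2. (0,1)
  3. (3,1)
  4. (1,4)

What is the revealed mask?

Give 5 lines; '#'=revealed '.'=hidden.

Answer: ####.
#####
###..
.#...
.....

Derivation:
Click 1 (1,0) count=0: revealed 11 new [(0,0) (0,1) (0,2) (0,3) (1,0) (1,1) (1,2) (1,3) (2,0) (2,1) (2,2)] -> total=11
Click 2 (0,1) count=0: revealed 0 new [(none)] -> total=11
Click 3 (3,1) count=2: revealed 1 new [(3,1)] -> total=12
Click 4 (1,4) count=2: revealed 1 new [(1,4)] -> total=13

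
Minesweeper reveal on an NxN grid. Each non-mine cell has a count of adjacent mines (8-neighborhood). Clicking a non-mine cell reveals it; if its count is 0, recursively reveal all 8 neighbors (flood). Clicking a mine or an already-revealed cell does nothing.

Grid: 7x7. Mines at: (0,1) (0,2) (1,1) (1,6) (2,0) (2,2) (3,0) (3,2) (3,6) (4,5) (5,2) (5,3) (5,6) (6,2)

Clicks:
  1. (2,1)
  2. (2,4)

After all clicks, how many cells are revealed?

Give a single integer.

Answer: 13

Derivation:
Click 1 (2,1) count=5: revealed 1 new [(2,1)] -> total=1
Click 2 (2,4) count=0: revealed 12 new [(0,3) (0,4) (0,5) (1,3) (1,4) (1,5) (2,3) (2,4) (2,5) (3,3) (3,4) (3,5)] -> total=13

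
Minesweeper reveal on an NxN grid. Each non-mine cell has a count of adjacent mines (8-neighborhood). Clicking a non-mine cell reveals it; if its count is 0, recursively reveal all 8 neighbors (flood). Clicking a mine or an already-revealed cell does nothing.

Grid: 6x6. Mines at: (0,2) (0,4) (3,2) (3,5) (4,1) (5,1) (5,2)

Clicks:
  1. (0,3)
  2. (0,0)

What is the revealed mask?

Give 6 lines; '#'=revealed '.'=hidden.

Answer: ##.#..
##....
##....
##....
......
......

Derivation:
Click 1 (0,3) count=2: revealed 1 new [(0,3)] -> total=1
Click 2 (0,0) count=0: revealed 8 new [(0,0) (0,1) (1,0) (1,1) (2,0) (2,1) (3,0) (3,1)] -> total=9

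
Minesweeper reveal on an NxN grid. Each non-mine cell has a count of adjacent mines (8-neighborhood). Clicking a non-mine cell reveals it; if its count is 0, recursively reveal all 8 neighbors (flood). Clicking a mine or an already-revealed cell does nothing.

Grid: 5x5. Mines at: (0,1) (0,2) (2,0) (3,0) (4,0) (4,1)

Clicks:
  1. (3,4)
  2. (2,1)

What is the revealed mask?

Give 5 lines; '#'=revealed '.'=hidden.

Click 1 (3,4) count=0: revealed 17 new [(0,3) (0,4) (1,1) (1,2) (1,3) (1,4) (2,1) (2,2) (2,3) (2,4) (3,1) (3,2) (3,3) (3,4) (4,2) (4,3) (4,4)] -> total=17
Click 2 (2,1) count=2: revealed 0 new [(none)] -> total=17

Answer: ...##
.####
.####
.####
..###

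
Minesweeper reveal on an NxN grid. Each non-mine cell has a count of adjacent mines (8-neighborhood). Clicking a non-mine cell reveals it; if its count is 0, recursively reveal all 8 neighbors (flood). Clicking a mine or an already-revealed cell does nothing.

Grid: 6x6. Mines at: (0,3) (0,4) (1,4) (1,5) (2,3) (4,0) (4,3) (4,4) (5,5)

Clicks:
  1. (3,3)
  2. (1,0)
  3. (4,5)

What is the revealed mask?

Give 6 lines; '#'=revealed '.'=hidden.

Answer: ###...
###...
###...
####..
.....#
......

Derivation:
Click 1 (3,3) count=3: revealed 1 new [(3,3)] -> total=1
Click 2 (1,0) count=0: revealed 12 new [(0,0) (0,1) (0,2) (1,0) (1,1) (1,2) (2,0) (2,1) (2,2) (3,0) (3,1) (3,2)] -> total=13
Click 3 (4,5) count=2: revealed 1 new [(4,5)] -> total=14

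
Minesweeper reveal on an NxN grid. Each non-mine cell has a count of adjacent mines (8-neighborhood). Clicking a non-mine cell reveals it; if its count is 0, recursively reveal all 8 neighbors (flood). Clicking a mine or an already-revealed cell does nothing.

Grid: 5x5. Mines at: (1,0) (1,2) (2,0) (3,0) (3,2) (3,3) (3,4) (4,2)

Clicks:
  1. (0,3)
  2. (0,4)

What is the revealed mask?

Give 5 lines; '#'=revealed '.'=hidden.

Answer: ...##
...##
...##
.....
.....

Derivation:
Click 1 (0,3) count=1: revealed 1 new [(0,3)] -> total=1
Click 2 (0,4) count=0: revealed 5 new [(0,4) (1,3) (1,4) (2,3) (2,4)] -> total=6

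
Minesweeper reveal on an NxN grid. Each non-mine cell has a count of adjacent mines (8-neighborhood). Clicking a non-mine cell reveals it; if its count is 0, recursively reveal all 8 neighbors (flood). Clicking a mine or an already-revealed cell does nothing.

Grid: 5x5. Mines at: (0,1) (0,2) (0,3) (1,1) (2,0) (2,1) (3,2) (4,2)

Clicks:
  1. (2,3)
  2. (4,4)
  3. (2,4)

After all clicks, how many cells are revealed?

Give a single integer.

Click 1 (2,3) count=1: revealed 1 new [(2,3)] -> total=1
Click 2 (4,4) count=0: revealed 7 new [(1,3) (1,4) (2,4) (3,3) (3,4) (4,3) (4,4)] -> total=8
Click 3 (2,4) count=0: revealed 0 new [(none)] -> total=8

Answer: 8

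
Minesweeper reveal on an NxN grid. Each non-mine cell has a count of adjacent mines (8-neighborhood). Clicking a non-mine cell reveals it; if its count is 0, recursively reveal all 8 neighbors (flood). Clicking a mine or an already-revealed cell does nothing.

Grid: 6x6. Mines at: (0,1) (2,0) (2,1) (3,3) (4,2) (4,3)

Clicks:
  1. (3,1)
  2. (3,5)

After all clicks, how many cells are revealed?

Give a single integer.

Click 1 (3,1) count=3: revealed 1 new [(3,1)] -> total=1
Click 2 (3,5) count=0: revealed 18 new [(0,2) (0,3) (0,4) (0,5) (1,2) (1,3) (1,4) (1,5) (2,2) (2,3) (2,4) (2,5) (3,4) (3,5) (4,4) (4,5) (5,4) (5,5)] -> total=19

Answer: 19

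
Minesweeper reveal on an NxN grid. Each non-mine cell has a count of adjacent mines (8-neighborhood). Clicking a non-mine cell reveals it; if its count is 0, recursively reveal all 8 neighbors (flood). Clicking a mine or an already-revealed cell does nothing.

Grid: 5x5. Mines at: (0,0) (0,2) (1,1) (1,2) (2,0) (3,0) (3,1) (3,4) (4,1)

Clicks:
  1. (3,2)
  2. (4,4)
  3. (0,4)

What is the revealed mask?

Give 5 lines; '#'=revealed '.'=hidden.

Answer: ...##
...##
...##
..#..
....#

Derivation:
Click 1 (3,2) count=2: revealed 1 new [(3,2)] -> total=1
Click 2 (4,4) count=1: revealed 1 new [(4,4)] -> total=2
Click 3 (0,4) count=0: revealed 6 new [(0,3) (0,4) (1,3) (1,4) (2,3) (2,4)] -> total=8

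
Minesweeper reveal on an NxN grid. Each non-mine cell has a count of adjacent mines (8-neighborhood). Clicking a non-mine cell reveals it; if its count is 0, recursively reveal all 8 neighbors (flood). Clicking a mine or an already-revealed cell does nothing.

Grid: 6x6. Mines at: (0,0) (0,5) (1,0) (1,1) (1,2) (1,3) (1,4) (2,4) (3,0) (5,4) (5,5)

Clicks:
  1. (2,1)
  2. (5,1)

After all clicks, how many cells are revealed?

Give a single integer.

Click 1 (2,1) count=4: revealed 1 new [(2,1)] -> total=1
Click 2 (5,1) count=0: revealed 13 new [(2,2) (2,3) (3,1) (3,2) (3,3) (4,0) (4,1) (4,2) (4,3) (5,0) (5,1) (5,2) (5,3)] -> total=14

Answer: 14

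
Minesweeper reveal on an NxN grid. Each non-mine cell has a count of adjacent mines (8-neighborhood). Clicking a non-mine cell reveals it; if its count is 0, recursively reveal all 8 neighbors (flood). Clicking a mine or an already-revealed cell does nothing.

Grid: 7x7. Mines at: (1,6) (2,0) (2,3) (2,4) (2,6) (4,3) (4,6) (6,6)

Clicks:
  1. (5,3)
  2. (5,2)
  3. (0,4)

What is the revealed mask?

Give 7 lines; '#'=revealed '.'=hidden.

Click 1 (5,3) count=1: revealed 1 new [(5,3)] -> total=1
Click 2 (5,2) count=1: revealed 1 new [(5,2)] -> total=2
Click 3 (0,4) count=0: revealed 12 new [(0,0) (0,1) (0,2) (0,3) (0,4) (0,5) (1,0) (1,1) (1,2) (1,3) (1,4) (1,5)] -> total=14

Answer: ######.
######.
.......
.......
.......
..##...
.......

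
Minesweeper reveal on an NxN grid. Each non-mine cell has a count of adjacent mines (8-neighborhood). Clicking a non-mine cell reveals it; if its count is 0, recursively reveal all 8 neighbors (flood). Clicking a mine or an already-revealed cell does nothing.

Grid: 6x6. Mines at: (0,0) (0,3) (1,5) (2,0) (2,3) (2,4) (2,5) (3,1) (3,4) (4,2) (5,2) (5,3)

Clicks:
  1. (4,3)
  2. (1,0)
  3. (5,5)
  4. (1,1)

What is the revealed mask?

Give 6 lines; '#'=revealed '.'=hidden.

Answer: ......
##....
......
......
...###
....##

Derivation:
Click 1 (4,3) count=4: revealed 1 new [(4,3)] -> total=1
Click 2 (1,0) count=2: revealed 1 new [(1,0)] -> total=2
Click 3 (5,5) count=0: revealed 4 new [(4,4) (4,5) (5,4) (5,5)] -> total=6
Click 4 (1,1) count=2: revealed 1 new [(1,1)] -> total=7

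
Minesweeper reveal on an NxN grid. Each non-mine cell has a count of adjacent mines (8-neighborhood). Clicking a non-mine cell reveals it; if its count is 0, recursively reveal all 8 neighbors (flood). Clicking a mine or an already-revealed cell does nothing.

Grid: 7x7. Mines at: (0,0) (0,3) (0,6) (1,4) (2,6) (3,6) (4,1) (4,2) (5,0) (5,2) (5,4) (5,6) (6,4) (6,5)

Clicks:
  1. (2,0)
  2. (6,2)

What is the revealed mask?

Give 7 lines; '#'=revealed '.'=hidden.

Click 1 (2,0) count=0: revealed 12 new [(1,0) (1,1) (1,2) (1,3) (2,0) (2,1) (2,2) (2,3) (3,0) (3,1) (3,2) (3,3)] -> total=12
Click 2 (6,2) count=1: revealed 1 new [(6,2)] -> total=13

Answer: .......
####...
####...
####...
.......
.......
..#....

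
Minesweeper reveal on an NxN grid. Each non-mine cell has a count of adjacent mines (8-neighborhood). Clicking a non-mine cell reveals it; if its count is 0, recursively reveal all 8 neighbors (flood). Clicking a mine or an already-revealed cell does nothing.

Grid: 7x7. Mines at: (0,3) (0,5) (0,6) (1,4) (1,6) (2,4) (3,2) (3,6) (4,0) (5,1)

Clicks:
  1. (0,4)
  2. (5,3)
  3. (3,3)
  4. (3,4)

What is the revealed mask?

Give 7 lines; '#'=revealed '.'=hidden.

Click 1 (0,4) count=3: revealed 1 new [(0,4)] -> total=1
Click 2 (5,3) count=0: revealed 18 new [(3,3) (3,4) (3,5) (4,2) (4,3) (4,4) (4,5) (4,6) (5,2) (5,3) (5,4) (5,5) (5,6) (6,2) (6,3) (6,4) (6,5) (6,6)] -> total=19
Click 3 (3,3) count=2: revealed 0 new [(none)] -> total=19
Click 4 (3,4) count=1: revealed 0 new [(none)] -> total=19

Answer: ....#..
.......
.......
...###.
..#####
..#####
..#####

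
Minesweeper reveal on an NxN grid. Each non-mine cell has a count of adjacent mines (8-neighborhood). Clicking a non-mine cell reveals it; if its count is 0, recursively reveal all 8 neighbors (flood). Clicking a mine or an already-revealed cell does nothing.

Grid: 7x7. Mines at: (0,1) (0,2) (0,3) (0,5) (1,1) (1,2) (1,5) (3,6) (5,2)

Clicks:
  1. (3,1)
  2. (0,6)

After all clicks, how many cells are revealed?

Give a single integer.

Click 1 (3,1) count=0: revealed 31 new [(2,0) (2,1) (2,2) (2,3) (2,4) (2,5) (3,0) (3,1) (3,2) (3,3) (3,4) (3,5) (4,0) (4,1) (4,2) (4,3) (4,4) (4,5) (4,6) (5,0) (5,1) (5,3) (5,4) (5,5) (5,6) (6,0) (6,1) (6,3) (6,4) (6,5) (6,6)] -> total=31
Click 2 (0,6) count=2: revealed 1 new [(0,6)] -> total=32

Answer: 32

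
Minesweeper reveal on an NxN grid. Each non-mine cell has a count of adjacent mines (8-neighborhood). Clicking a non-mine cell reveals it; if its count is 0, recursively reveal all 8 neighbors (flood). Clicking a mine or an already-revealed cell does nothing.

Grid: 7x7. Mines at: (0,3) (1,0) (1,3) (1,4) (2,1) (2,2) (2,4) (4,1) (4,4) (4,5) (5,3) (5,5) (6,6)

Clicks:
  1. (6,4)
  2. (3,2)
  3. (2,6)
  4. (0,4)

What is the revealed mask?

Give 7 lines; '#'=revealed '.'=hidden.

Answer: ....###
.....##
.....##
..#..##
.......
.......
....#..

Derivation:
Click 1 (6,4) count=2: revealed 1 new [(6,4)] -> total=1
Click 2 (3,2) count=3: revealed 1 new [(3,2)] -> total=2
Click 3 (2,6) count=0: revealed 8 new [(0,5) (0,6) (1,5) (1,6) (2,5) (2,6) (3,5) (3,6)] -> total=10
Click 4 (0,4) count=3: revealed 1 new [(0,4)] -> total=11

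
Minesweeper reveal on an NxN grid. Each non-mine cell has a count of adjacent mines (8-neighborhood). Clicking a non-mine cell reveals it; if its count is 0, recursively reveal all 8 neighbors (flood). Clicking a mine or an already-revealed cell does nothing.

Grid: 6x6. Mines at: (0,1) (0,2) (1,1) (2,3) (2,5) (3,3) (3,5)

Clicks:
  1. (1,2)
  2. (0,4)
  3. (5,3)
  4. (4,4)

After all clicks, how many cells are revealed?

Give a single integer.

Answer: 25

Derivation:
Click 1 (1,2) count=4: revealed 1 new [(1,2)] -> total=1
Click 2 (0,4) count=0: revealed 6 new [(0,3) (0,4) (0,5) (1,3) (1,4) (1,5)] -> total=7
Click 3 (5,3) count=0: revealed 18 new [(2,0) (2,1) (2,2) (3,0) (3,1) (3,2) (4,0) (4,1) (4,2) (4,3) (4,4) (4,5) (5,0) (5,1) (5,2) (5,3) (5,4) (5,5)] -> total=25
Click 4 (4,4) count=2: revealed 0 new [(none)] -> total=25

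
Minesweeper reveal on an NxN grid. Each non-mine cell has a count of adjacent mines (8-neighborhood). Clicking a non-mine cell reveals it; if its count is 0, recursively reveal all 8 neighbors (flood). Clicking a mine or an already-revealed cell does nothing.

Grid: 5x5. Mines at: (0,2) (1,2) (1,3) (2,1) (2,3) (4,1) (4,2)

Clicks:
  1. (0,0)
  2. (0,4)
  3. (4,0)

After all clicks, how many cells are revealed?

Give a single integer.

Answer: 6

Derivation:
Click 1 (0,0) count=0: revealed 4 new [(0,0) (0,1) (1,0) (1,1)] -> total=4
Click 2 (0,4) count=1: revealed 1 new [(0,4)] -> total=5
Click 3 (4,0) count=1: revealed 1 new [(4,0)] -> total=6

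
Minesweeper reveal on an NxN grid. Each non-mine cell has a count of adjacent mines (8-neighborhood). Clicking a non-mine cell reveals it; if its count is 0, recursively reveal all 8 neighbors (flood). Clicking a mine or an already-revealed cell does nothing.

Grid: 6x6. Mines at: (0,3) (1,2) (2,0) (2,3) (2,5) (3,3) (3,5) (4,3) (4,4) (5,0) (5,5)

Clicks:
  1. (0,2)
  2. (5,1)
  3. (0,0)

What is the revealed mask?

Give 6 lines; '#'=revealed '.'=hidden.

Click 1 (0,2) count=2: revealed 1 new [(0,2)] -> total=1
Click 2 (5,1) count=1: revealed 1 new [(5,1)] -> total=2
Click 3 (0,0) count=0: revealed 4 new [(0,0) (0,1) (1,0) (1,1)] -> total=6

Answer: ###...
##....
......
......
......
.#....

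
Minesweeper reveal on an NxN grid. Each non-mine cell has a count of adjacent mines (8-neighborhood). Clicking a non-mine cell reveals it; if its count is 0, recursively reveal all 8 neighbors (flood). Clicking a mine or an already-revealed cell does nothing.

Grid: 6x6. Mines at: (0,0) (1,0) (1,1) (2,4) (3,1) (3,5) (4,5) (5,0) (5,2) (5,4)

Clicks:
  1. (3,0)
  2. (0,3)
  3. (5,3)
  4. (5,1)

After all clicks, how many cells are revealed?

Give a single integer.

Answer: 11

Derivation:
Click 1 (3,0) count=1: revealed 1 new [(3,0)] -> total=1
Click 2 (0,3) count=0: revealed 8 new [(0,2) (0,3) (0,4) (0,5) (1,2) (1,3) (1,4) (1,5)] -> total=9
Click 3 (5,3) count=2: revealed 1 new [(5,3)] -> total=10
Click 4 (5,1) count=2: revealed 1 new [(5,1)] -> total=11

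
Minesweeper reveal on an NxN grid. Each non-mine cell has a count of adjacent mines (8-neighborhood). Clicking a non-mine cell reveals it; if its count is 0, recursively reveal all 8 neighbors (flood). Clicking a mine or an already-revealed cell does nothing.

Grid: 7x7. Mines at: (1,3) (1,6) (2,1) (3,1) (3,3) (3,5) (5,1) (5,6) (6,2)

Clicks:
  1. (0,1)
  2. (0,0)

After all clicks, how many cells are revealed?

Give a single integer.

Answer: 6

Derivation:
Click 1 (0,1) count=0: revealed 6 new [(0,0) (0,1) (0,2) (1,0) (1,1) (1,2)] -> total=6
Click 2 (0,0) count=0: revealed 0 new [(none)] -> total=6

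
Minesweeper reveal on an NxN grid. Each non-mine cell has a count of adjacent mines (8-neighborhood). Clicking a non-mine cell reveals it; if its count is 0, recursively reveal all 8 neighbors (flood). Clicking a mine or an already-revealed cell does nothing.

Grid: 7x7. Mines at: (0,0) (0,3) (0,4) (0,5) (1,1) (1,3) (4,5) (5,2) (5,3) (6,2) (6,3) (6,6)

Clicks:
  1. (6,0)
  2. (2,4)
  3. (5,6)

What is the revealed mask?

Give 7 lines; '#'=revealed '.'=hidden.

Click 1 (6,0) count=0: revealed 19 new [(2,0) (2,1) (2,2) (2,3) (2,4) (3,0) (3,1) (3,2) (3,3) (3,4) (4,0) (4,1) (4,2) (4,3) (4,4) (5,0) (5,1) (6,0) (6,1)] -> total=19
Click 2 (2,4) count=1: revealed 0 new [(none)] -> total=19
Click 3 (5,6) count=2: revealed 1 new [(5,6)] -> total=20

Answer: .......
.......
#####..
#####..
#####..
##....#
##.....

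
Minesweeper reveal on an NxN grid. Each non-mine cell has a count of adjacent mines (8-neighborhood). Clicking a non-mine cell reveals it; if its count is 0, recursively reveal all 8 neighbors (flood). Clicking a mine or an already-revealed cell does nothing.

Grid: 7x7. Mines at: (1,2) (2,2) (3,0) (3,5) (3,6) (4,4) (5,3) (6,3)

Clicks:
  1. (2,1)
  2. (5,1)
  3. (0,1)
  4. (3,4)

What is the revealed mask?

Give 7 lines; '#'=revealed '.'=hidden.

Click 1 (2,1) count=3: revealed 1 new [(2,1)] -> total=1
Click 2 (5,1) count=0: revealed 9 new [(4,0) (4,1) (4,2) (5,0) (5,1) (5,2) (6,0) (6,1) (6,2)] -> total=10
Click 3 (0,1) count=1: revealed 1 new [(0,1)] -> total=11
Click 4 (3,4) count=2: revealed 1 new [(3,4)] -> total=12

Answer: .#.....
.......
.#.....
....#..
###....
###....
###....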